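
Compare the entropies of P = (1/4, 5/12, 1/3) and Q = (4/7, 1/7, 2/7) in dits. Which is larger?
P

Computing entropies in dits:
H(P) = 0.4680
H(Q) = 0.4151

Distribution P has higher entropy.

Intuition: The distribution closer to uniform (more spread out) has higher entropy.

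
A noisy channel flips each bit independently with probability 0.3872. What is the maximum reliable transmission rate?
0.0370 bits

For a binary symmetric channel (BSC) with error probability p:
Capacity C = 1 - H(p) bits per symbol

where H(p) = -p log₂(p) - (1-p) log₂(1-p) is the binary entropy function.

H(0.3872) = 0.9630 bits
C = 1 - 0.9630 = 0.0370 bits per symbol

This means we can reliably transmit up to 0.0370 bits of information per channel use.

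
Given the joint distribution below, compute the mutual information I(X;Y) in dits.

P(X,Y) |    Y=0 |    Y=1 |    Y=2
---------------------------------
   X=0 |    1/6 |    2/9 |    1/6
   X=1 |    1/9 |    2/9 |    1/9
0.0022 dits

Mutual information: I(X;Y) = H(X) + H(Y) - H(X,Y)

Marginals:
P(X) = (5/9, 4/9), H(X) = 0.2983 dits
P(Y) = (5/18, 4/9, 5/18), H(Y) = 0.4656 dits

Joint entropy: H(X,Y) = 0.7618 dits

I(X;Y) = 0.2983 + 0.4656 - 0.7618 = 0.0022 dits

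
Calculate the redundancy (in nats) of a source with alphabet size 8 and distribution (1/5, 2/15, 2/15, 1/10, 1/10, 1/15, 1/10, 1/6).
0.0503 nats

Redundancy measures how far a source is from maximum entropy:
R = H_max - H(X)

Maximum entropy for 8 symbols: H_max = log_e(8) = 2.0794 nats
Actual entropy: H(X) = 2.0291 nats
Redundancy: R = 2.0794 - 2.0291 = 0.0503 nats

This redundancy represents potential for compression: the source could be compressed by 0.0503 nats per symbol.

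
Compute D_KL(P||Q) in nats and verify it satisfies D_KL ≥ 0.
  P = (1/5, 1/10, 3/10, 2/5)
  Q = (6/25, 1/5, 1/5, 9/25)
0.0580 nats

KL divergence satisfies the Gibbs inequality: D_KL(P||Q) ≥ 0 for all distributions P, Q.

D_KL(P||Q) = Σ p(x) log(p(x)/q(x))
Term by term:
  x=0: 1/5 × log_e[(1/5)/(6/25)] = -0.0365
  x=1: 1/10 × log_e[(1/10)/(1/5)] = -0.0693
  x=2: 3/10 × log_e[(3/10)/(1/5)] = 0.1216
  x=3: 2/5 × log_e[(2/5)/(9/25)] = 0.0421
D_KL(P||Q) = 0.0580 nats

D_KL(P||Q) = 0.0580 ≥ 0 ✓

This non-negativity is a fundamental property: relative entropy cannot be negative because it measures how different Q is from P.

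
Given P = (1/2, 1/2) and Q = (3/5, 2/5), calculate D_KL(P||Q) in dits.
0.0089 dits

KL divergence: D_KL(P||Q) = Σ p(x) log(p(x)/q(x))

Computing term by term:
  x=0: 1/2 × log_10[(1/2)/(3/5)] = 1/2 × -0.0792 = -0.0396
  x=1: 1/2 × log_10[(1/2)/(2/5)] = 1/2 × 0.0969 = 0.0485

D_KL(P||Q) = 0.0089 dits

Note: KL divergence is always non-negative and equals 0 iff P = Q.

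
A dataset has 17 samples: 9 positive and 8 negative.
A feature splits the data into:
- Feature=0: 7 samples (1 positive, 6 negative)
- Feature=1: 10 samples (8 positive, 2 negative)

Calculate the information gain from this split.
0.3292 bits

Information Gain = H(Y) - H(Y|Feature)

Before split:
P(positive) = 9/17 = 0.5294
H(Y) = 0.9975 bits

After split:
Feature=0: H = 0.5917 bits (weight = 7/17)
Feature=1: H = 0.7219 bits (weight = 10/17)
H(Y|Feature) = (7/17)×0.5917 + (10/17)×0.7219 = 0.6683 bits

Information Gain = 0.9975 - 0.6683 = 0.3292 bits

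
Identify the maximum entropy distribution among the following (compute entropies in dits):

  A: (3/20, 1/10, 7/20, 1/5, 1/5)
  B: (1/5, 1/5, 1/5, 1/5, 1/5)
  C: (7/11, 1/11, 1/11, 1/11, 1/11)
B

For a discrete distribution over n outcomes, entropy is maximized by the uniform distribution.

Computing entropies:
H(A) = 0.6628 dits
H(B) = 0.6990 dits
H(C) = 0.5036 dits

The uniform distribution (where all probabilities equal 1/5) achieves the maximum entropy of log_10(5) = 0.6990 dits.

Distribution B has the highest entropy.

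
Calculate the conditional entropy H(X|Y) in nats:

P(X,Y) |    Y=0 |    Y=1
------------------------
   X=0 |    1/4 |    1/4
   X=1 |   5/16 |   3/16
0.6852 nats

Using the chain rule: H(X|Y) = H(X,Y) - H(Y)

First, compute H(X,Y) = 1.3705 nats

Marginal P(Y) = (9/16, 7/16)
H(Y) = 0.6853 nats

H(X|Y) = H(X,Y) - H(Y) = 1.3705 - 0.6853 = 0.6852 nats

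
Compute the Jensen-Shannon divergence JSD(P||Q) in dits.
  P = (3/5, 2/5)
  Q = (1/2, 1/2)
0.0022 dits

Jensen-Shannon divergence is:
JSD(P||Q) = 0.5 × D_KL(P||M) + 0.5 × D_KL(Q||M)
where M = 0.5 × (P + Q) is the mixture distribution.

M = 0.5 × (3/5, 2/5) + 0.5 × (1/2, 1/2) = (11/20, 9/20)

D_KL(P||M) = 0.0022 dits
D_KL(Q||M) = 0.0022 dits

JSD(P||Q) = 0.5 × 0.0022 + 0.5 × 0.0022 = 0.0022 dits

Unlike KL divergence, JSD is symmetric and bounded: 0 ≤ JSD ≤ log(2).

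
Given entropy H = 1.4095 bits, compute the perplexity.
2.6565

Perplexity is 2^H (or exp(H) for natural log).

H = 1.4095 bits
Perplexity = 2^1.4095 = 2.6565

Interpretation: The model's uncertainty is equivalent to choosing uniformly among 2.7 options.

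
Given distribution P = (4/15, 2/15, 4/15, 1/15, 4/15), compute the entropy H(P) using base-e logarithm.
1.5066 nats

Shannon entropy is H(X) = -Σ p(x) log p(x).

For P = (4/15, 2/15, 4/15, 1/15, 4/15):
H = -4/15 × log_e(4/15) -2/15 × log_e(2/15) -4/15 × log_e(4/15) -1/15 × log_e(1/15) -4/15 × log_e(4/15)
H = 1.5066 nats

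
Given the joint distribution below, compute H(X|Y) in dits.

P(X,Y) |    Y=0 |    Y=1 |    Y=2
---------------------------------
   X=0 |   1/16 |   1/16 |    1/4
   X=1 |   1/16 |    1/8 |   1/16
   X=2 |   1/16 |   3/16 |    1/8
0.4358 dits

Using the chain rule: H(X|Y) = H(X,Y) - H(Y)

First, compute H(X,Y) = 0.8889 dits

Marginal P(Y) = (3/16, 3/8, 7/16)
H(Y) = 0.4531 dits

H(X|Y) = H(X,Y) - H(Y) = 0.8889 - 0.4531 = 0.4358 dits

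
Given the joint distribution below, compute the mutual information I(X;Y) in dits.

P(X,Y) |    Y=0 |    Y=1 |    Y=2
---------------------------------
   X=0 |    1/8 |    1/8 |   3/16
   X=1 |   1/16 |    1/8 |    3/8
0.0150 dits

Mutual information: I(X;Y) = H(X) + H(Y) - H(X,Y)

Marginals:
P(X) = (7/16, 9/16), H(X) = 0.2976 dits
P(Y) = (3/16, 1/4, 9/16), H(Y) = 0.4274 dits

Joint entropy: H(X,Y) = 0.7100 dits

I(X;Y) = 0.2976 + 0.4274 - 0.7100 = 0.0150 dits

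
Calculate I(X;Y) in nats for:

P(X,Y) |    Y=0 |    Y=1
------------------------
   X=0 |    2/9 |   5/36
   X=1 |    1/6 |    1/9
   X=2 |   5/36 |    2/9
0.0235 nats

Mutual information: I(X;Y) = H(X) + H(Y) - H(X,Y)

Marginals:
P(X) = (13/36, 5/18, 13/36), H(X) = 1.0914 nats
P(Y) = (19/36, 17/36), H(Y) = 0.6916 nats

Joint entropy: H(X,Y) = 1.7596 nats

I(X;Y) = 1.0914 + 0.6916 - 1.7596 = 0.0235 nats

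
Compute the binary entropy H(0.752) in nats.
0.5601 nats

The binary entropy function is:
H(p) = -p log(p) - (1-p) log(1-p)

H(0.752) = -0.752 × log_e(0.752) - 0.248 × log_e(0.248)
H(0.752) = 0.5601 nats

Note: Binary entropy is maximized at p=0.5 (H=1 bit) and minimized at p=0 or p=1 (H=0).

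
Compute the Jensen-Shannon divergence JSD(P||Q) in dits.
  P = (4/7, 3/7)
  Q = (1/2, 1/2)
0.0011 dits

Jensen-Shannon divergence is:
JSD(P||Q) = 0.5 × D_KL(P||M) + 0.5 × D_KL(Q||M)
where M = 0.5 × (P + Q) is the mixture distribution.

M = 0.5 × (4/7, 3/7) + 0.5 × (1/2, 1/2) = (15/28, 13/28)

D_KL(P||M) = 0.0011 dits
D_KL(Q||M) = 0.0011 dits

JSD(P||Q) = 0.5 × 0.0011 + 0.5 × 0.0011 = 0.0011 dits

Unlike KL divergence, JSD is symmetric and bounded: 0 ≤ JSD ≤ log(2).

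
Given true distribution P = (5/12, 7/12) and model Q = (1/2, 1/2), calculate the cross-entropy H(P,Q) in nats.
0.6931 nats

Cross-entropy: H(P,Q) = -Σ p(x) log q(x)

Alternatively: H(P,Q) = H(P) + D_KL(P||Q)
H(P) = 0.6792 nats
D_KL(P||Q) = 0.0140 nats

H(P,Q) = 0.6792 + 0.0140 = 0.6931 nats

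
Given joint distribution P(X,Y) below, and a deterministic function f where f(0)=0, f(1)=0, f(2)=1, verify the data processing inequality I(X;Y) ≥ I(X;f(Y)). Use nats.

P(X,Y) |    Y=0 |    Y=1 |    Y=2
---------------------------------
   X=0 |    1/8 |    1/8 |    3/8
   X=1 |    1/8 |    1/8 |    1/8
I(X;Y) = 0.0338, I(X;f(Y)) = 0.0338, inequality holds: 0.0338 ≥ 0.0338

Data Processing Inequality: For any Markov chain X → Y → Z, we have I(X;Y) ≥ I(X;Z).

Here Z = f(Y) is a deterministic function of Y, forming X → Y → Z.

Original I(X;Y) = 0.0338 nats

After applying f:
P(X,Z) where Z=f(Y):
- P(X,Z=0) = P(X,Y=0) + P(X,Y=1)
- P(X,Z=1) = P(X,Y=2)

I(X;Z) = I(X;f(Y)) = 0.0338 nats

Verification: 0.0338 ≥ 0.0338 ✓

Information cannot be created by processing; the function f can only lose information about X.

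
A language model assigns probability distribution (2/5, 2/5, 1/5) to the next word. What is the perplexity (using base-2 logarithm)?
2.8717

Perplexity is 2^H (or exp(H) for natural log).

First, H = -Σ p log p = 1.5219 bits
Perplexity = 2^1.5219 = 2.8717

Interpretation: The model's uncertainty is equivalent to choosing uniformly among 2.9 options.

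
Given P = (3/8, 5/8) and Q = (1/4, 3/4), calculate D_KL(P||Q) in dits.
0.0165 dits

KL divergence: D_KL(P||Q) = Σ p(x) log(p(x)/q(x))

Computing term by term:
  x=0: 3/8 × log_10[(3/8)/(1/4)] = 3/8 × 0.1761 = 0.0660
  x=1: 5/8 × log_10[(5/8)/(3/4)] = 5/8 × -0.0792 = -0.0495

D_KL(P||Q) = 0.0165 dits

Note: KL divergence is always non-negative and equals 0 iff P = Q.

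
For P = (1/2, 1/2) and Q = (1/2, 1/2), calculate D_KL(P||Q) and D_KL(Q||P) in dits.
D_KL(P||Q) = 0.0000, D_KL(Q||P) = 0.0000

KL divergence is not symmetric: D_KL(P||Q) ≠ D_KL(Q||P) in general.

D_KL(P||Q) = 0.0000 dits
D_KL(Q||P) = 0.0000 dits

In this case they happen to be equal (to 4 decimal places).

This asymmetry is why KL divergence is not a true distance metric.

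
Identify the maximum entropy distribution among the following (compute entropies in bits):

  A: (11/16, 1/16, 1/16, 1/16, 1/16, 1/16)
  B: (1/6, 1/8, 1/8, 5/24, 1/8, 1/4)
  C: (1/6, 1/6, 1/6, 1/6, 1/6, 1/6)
C

For a discrete distribution over n outcomes, entropy is maximized by the uniform distribution.

Computing entropies:
H(A) = 1.6216 bits
H(B) = 2.5273 bits
H(C) = 2.5850 bits

The uniform distribution (where all probabilities equal 1/6) achieves the maximum entropy of log_2(6) = 2.5850 bits.

Distribution C has the highest entropy.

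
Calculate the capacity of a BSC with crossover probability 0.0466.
0.7282 bits

For a binary symmetric channel (BSC) with error probability p:
Capacity C = 1 - H(p) bits per symbol

where H(p) = -p log₂(p) - (1-p) log₂(1-p) is the binary entropy function.

H(0.0466) = 0.2718 bits
C = 1 - 0.2718 = 0.7282 bits per symbol

This means we can reliably transmit up to 0.7282 bits of information per channel use.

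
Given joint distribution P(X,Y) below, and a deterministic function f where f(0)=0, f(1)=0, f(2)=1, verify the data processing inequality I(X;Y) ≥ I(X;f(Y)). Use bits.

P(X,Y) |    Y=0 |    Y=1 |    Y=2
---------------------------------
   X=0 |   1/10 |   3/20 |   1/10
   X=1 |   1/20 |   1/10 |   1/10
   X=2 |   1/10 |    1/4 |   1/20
I(X;Y) = 0.0552, I(X;f(Y)) = 0.0490, inequality holds: 0.0552 ≥ 0.0490

Data Processing Inequality: For any Markov chain X → Y → Z, we have I(X;Y) ≥ I(X;Z).

Here Z = f(Y) is a deterministic function of Y, forming X → Y → Z.

Original I(X;Y) = 0.0552 bits

After applying f:
P(X,Z) where Z=f(Y):
- P(X,Z=0) = P(X,Y=0) + P(X,Y=1)
- P(X,Z=1) = P(X,Y=2)

I(X;Z) = I(X;f(Y)) = 0.0490 bits

Verification: 0.0552 ≥ 0.0490 ✓

Information cannot be created by processing; the function f can only lose information about X.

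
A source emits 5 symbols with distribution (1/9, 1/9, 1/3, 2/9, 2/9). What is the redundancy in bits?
0.1248 bits

Redundancy measures how far a source is from maximum entropy:
R = H_max - H(X)

Maximum entropy for 5 symbols: H_max = log_2(5) = 2.3219 bits
Actual entropy: H(X) = 2.1972 bits
Redundancy: R = 2.3219 - 2.1972 = 0.1248 bits

This redundancy represents potential for compression: the source could be compressed by 0.1248 bits per symbol.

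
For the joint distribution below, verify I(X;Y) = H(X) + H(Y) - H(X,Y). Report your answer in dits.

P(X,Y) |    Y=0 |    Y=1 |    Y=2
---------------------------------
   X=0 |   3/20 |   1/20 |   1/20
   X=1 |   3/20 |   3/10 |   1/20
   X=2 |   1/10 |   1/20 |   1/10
I(X;Y) = 0.0454 dits

Mutual information has multiple equivalent forms:
- I(X;Y) = H(X) - H(X|Y)
- I(X;Y) = H(Y) - H(Y|X)
- I(X;Y) = H(X) + H(Y) - H(X,Y)

Computing all quantities:
H(X) = 0.4515, H(Y) = 0.4581, H(X,Y) = 0.8642
H(X|Y) = 0.4061, H(Y|X) = 0.4127

Verification:
H(X) - H(X|Y) = 0.4515 - 0.4061 = 0.0454
H(Y) - H(Y|X) = 0.4581 - 0.4127 = 0.0454
H(X) + H(Y) - H(X,Y) = 0.4515 + 0.4581 - 0.8642 = 0.0454

All forms give I(X;Y) = 0.0454 dits. ✓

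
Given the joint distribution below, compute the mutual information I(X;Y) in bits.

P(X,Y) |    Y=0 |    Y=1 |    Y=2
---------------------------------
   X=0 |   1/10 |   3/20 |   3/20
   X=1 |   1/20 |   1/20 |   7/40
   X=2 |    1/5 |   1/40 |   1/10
0.1517 bits

Mutual information: I(X;Y) = H(X) + H(Y) - H(X,Y)

Marginals:
P(X) = (2/5, 11/40, 13/40), H(X) = 1.5679 bits
P(Y) = (7/20, 9/40, 17/40), H(Y) = 1.5389 bits

Joint entropy: H(X,Y) = 2.9552 bits

I(X;Y) = 1.5679 + 1.5389 - 2.9552 = 0.1517 bits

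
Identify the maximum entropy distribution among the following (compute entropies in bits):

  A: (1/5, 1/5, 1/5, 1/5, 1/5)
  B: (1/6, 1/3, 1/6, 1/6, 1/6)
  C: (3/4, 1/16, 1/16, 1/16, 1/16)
A

For a discrete distribution over n outcomes, entropy is maximized by the uniform distribution.

Computing entropies:
H(A) = 2.3219 bits
H(B) = 2.2516 bits
H(C) = 1.3113 bits

The uniform distribution (where all probabilities equal 1/5) achieves the maximum entropy of log_2(5) = 2.3219 bits.

Distribution A has the highest entropy.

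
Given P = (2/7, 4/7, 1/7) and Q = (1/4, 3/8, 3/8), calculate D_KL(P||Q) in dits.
0.0612 dits

KL divergence: D_KL(P||Q) = Σ p(x) log(p(x)/q(x))

Computing term by term:
  x=0: 2/7 × log_10[(2/7)/(1/4)] = 2/7 × 0.0580 = 0.0166
  x=1: 4/7 × log_10[(4/7)/(3/8)] = 4/7 × 0.1829 = 0.1045
  x=2: 1/7 × log_10[(1/7)/(3/8)] = 1/7 × -0.4191 = -0.0599

D_KL(P||Q) = 0.0612 dits

Note: KL divergence is always non-negative and equals 0 iff P = Q.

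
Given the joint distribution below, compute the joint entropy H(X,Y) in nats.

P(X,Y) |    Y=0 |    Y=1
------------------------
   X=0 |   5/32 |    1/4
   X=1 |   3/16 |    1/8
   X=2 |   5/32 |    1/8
1.7604 nats

Joint entropy is H(X,Y) = -Σ_{x,y} p(x,y) log p(x,y).

Summing over all non-zero entries:
H(X,Y) = -[5/32·log_e(5/32) + 1/4·log_e(1/4) + 3/16·log_e(3/16) + 1/8·log_e(1/8) + 5/32·log_e(5/32) + 1/8·log_e(1/8)]
H(X,Y) = 1.7604 nats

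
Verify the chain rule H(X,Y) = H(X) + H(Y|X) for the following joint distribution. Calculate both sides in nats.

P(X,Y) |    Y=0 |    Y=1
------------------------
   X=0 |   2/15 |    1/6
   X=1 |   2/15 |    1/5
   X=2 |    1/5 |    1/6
H(X,Y) = 1.7783, H(X) = 1.0953, H(Y|X) = 0.6831 (all in nats)

Chain rule: H(X,Y) = H(X) + H(Y|X)

Left side — joint entropy directly:
H(X,Y) = -Σ p(x,y) log p(x,y) = 1.7783 nats

Right side — compute H(Y|X) from the conditional distributions:
P(X) = (3/10, 1/3, 11/30), so H(X) = 1.0953 nats
H(Y|X) = Σ_x P(X=x) · H(Y|X=x):
  P(Y|X=0) = (4/9, 5/9), H(Y|X=0) = 0.6870, weight P(X=0) = 3/10
  P(Y|X=1) = (2/5, 3/5), H(Y|X=1) = 0.6730, weight P(X=1) = 1/3
  P(Y|X=2) = (6/11, 5/11), H(Y|X=2) = 0.6890, weight P(X=2) = 11/30
H(Y|X) = 0.6831 nats

H(X) + H(Y|X) = 1.0953 + 0.6831 = 1.7783 nats

Both sides equal 1.7783 nats. ✓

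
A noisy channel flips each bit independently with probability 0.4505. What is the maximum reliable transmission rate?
0.0071 bits

For a binary symmetric channel (BSC) with error probability p:
Capacity C = 1 - H(p) bits per symbol

where H(p) = -p log₂(p) - (1-p) log₂(1-p) is the binary entropy function.

H(0.4505) = 0.9929 bits
C = 1 - 0.9929 = 0.0071 bits per symbol

This means we can reliably transmit up to 0.0071 bits of information per channel use.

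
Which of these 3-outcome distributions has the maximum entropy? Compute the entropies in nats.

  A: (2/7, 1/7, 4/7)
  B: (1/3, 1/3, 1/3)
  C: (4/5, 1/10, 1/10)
B

For a discrete distribution over n outcomes, entropy is maximized by the uniform distribution.

Computing entropies:
H(A) = 0.9557 nats
H(B) = 1.0986 nats
H(C) = 0.6390 nats

The uniform distribution (where all probabilities equal 1/3) achieves the maximum entropy of log_e(3) = 1.0986 nats.

Distribution B has the highest entropy.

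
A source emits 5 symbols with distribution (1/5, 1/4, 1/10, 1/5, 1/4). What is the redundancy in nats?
0.0423 nats

Redundancy measures how far a source is from maximum entropy:
R = H_max - H(X)

Maximum entropy for 5 symbols: H_max = log_e(5) = 1.6094 nats
Actual entropy: H(X) = 1.5672 nats
Redundancy: R = 1.6094 - 1.5672 = 0.0423 nats

This redundancy represents potential for compression: the source could be compressed by 0.0423 nats per symbol.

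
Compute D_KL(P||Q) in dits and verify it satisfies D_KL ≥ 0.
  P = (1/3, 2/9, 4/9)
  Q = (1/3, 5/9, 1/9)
0.1792 dits

KL divergence satisfies the Gibbs inequality: D_KL(P||Q) ≥ 0 for all distributions P, Q.

D_KL(P||Q) = Σ p(x) log(p(x)/q(x))
Term by term:
  x=0: 1/3 × log_10[(1/3)/(1/3)] = 0.0000
  x=1: 2/9 × log_10[(2/9)/(5/9)] = -0.0884
  x=2: 4/9 × log_10[(4/9)/(1/9)] = 0.2676
D_KL(P||Q) = 0.1792 dits

D_KL(P||Q) = 0.1792 ≥ 0 ✓

This non-negativity is a fundamental property: relative entropy cannot be negative because it measures how different Q is from P.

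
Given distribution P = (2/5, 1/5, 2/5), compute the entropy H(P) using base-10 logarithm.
0.4581 dits

Shannon entropy is H(X) = -Σ p(x) log p(x).

For P = (2/5, 1/5, 2/5):
H = -2/5 × log_10(2/5) -1/5 × log_10(1/5) -2/5 × log_10(2/5)
H = 0.4581 dits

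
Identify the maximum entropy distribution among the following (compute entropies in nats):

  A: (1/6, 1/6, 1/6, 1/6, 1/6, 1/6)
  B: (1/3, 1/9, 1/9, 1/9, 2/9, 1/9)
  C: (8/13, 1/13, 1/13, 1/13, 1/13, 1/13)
A

For a discrete distribution over n outcomes, entropy is maximized by the uniform distribution.

Computing entropies:
H(A) = 1.7918 nats
H(B) = 1.6770 nats
H(C) = 1.2853 nats

The uniform distribution (where all probabilities equal 1/6) achieves the maximum entropy of log_e(6) = 1.7918 nats.

Distribution A has the highest entropy.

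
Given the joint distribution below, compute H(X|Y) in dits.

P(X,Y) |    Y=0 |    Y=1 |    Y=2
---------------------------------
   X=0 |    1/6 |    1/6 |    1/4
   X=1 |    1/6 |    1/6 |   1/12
0.2821 dits

Using the chain rule: H(X|Y) = H(X,Y) - H(Y)

First, compute H(X,Y) = 0.7592 dits

Marginal P(Y) = (1/3, 1/3, 1/3)
H(Y) = 0.4771 dits

H(X|Y) = H(X,Y) - H(Y) = 0.7592 - 0.4771 = 0.2821 dits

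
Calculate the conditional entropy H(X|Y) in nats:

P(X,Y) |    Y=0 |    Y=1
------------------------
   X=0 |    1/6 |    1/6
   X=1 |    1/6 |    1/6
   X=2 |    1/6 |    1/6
1.0986 nats

Using the chain rule: H(X|Y) = H(X,Y) - H(Y)

First, compute H(X,Y) = 1.7918 nats

Marginal P(Y) = (1/2, 1/2)
H(Y) = 0.6931 nats

H(X|Y) = H(X,Y) - H(Y) = 1.7918 - 0.6931 = 1.0986 nats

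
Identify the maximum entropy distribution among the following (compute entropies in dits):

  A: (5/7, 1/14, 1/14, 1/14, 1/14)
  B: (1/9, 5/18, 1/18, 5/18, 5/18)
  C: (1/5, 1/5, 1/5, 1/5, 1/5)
C

For a discrete distribution over n outcomes, entropy is maximized by the uniform distribution.

Computing entropies:
H(A) = 0.4318 dits
H(B) = 0.6393 dits
H(C) = 0.6990 dits

The uniform distribution (where all probabilities equal 1/5) achieves the maximum entropy of log_10(5) = 0.6990 dits.

Distribution C has the highest entropy.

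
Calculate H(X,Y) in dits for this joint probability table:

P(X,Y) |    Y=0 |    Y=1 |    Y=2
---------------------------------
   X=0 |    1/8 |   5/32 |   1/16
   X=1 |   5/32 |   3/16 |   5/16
0.7342 dits

Joint entropy is H(X,Y) = -Σ_{x,y} p(x,y) log p(x,y).

Summing over all non-zero entries:
H(X,Y) = -[1/8·log_10(1/8) + 5/32·log_10(5/32) + 1/16·log_10(1/16) + 5/32·log_10(5/32) + 3/16·log_10(3/16) + 5/16·log_10(5/16)]
H(X,Y) = 0.7342 dits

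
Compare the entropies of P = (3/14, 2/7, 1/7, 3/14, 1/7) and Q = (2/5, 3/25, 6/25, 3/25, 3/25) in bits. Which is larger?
P

Computing entropies in bits:
H(P) = 2.2709
H(Q) = 2.1241

Distribution P has higher entropy.

Intuition: The distribution closer to uniform (more spread out) has higher entropy.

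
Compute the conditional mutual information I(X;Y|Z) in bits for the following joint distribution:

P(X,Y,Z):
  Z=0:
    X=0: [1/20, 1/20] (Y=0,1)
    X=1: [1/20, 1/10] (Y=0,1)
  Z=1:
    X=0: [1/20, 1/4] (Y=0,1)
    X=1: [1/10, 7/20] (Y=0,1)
0.0075 bits

Conditional mutual information: I(X;Y|Z) = H(X|Z) + H(Y|Z) - H(X,Y|Z)

H(Z) = 0.8113
H(X,Z) = 1.7822 → H(X|Z) = 0.9710
H(Y,Z) = 1.5955 → H(Y|Z) = 0.7842
H(X,Y,Z) = 2.5589 → H(X,Y|Z) = 1.7476

I(X;Y|Z) = 0.9710 + 0.7842 - 1.7476 = 0.0075 bits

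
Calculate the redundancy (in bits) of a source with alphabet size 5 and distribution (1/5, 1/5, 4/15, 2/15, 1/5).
0.0327 bits

Redundancy measures how far a source is from maximum entropy:
R = H_max - H(X)

Maximum entropy for 5 symbols: H_max = log_2(5) = 2.3219 bits
Actual entropy: H(X) = 2.2892 bits
Redundancy: R = 2.3219 - 2.2892 = 0.0327 bits

This redundancy represents potential for compression: the source could be compressed by 0.0327 bits per symbol.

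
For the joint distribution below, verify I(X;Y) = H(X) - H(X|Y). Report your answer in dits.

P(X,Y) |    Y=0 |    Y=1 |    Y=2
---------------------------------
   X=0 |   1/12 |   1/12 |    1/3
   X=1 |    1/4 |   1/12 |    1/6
I(X;Y) = 0.0312 dits

Mutual information has multiple equivalent forms:
- I(X;Y) = H(X) - H(X|Y)
- I(X;Y) = H(Y) - H(Y|X)
- I(X;Y) = H(X) + H(Y) - H(X,Y)

Computing all quantities:
H(X) = 0.3010, H(Y) = 0.4392, H(X,Y) = 0.7090
H(X|Y) = 0.2698, H(Y|X) = 0.4080

Verification:
H(X) - H(X|Y) = 0.3010 - 0.2698 = 0.0312
H(Y) - H(Y|X) = 0.4392 - 0.4080 = 0.0312
H(X) + H(Y) - H(X,Y) = 0.3010 + 0.4392 - 0.7090 = 0.0312

All forms give I(X;Y) = 0.0312 dits. ✓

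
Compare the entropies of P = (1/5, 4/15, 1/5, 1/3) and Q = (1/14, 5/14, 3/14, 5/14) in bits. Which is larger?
P

Computing entropies in bits:
H(P) = 1.9656
H(Q) = 1.8092

Distribution P has higher entropy.

Intuition: The distribution closer to uniform (more spread out) has higher entropy.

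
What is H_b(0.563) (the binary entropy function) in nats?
0.6852 nats

The binary entropy function is:
H(p) = -p log(p) - (1-p) log(1-p)

H(0.563) = -0.563 × log_e(0.563) - 0.437 × log_e(0.437)
H(0.563) = 0.6852 nats

Note: Binary entropy is maximized at p=0.5 (H=1 bit) and minimized at p=0 or p=1 (H=0).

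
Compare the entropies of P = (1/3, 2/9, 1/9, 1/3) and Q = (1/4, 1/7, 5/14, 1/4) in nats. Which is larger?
Q

Computing entropies in nats:
H(P) = 1.3108
H(Q) = 1.3389

Distribution Q has higher entropy.

Intuition: The distribution closer to uniform (more spread out) has higher entropy.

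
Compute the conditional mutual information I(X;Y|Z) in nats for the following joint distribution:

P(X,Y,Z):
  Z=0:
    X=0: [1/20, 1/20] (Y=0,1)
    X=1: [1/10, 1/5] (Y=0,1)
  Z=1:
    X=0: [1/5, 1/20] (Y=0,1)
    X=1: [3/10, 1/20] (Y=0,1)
0.0061 nats

Conditional mutual information: I(X;Y|Z) = H(X|Z) + H(Y|Z) - H(X,Y|Z)

H(Z) = 0.6730
H(X,Z) = 1.3055 → H(X|Z) = 0.6325
H(Y,Z) = 1.2080 → H(Y|Z) = 0.5350
H(X,Y,Z) = 1.8344 → H(X,Y|Z) = 1.1614

I(X;Y|Z) = 0.6325 + 0.5350 - 1.1614 = 0.0061 nats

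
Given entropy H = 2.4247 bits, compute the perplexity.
5.3692

Perplexity is 2^H (or exp(H) for natural log).

H = 2.4247 bits
Perplexity = 2^2.4247 = 5.3692

Interpretation: The model's uncertainty is equivalent to choosing uniformly among 5.4 options.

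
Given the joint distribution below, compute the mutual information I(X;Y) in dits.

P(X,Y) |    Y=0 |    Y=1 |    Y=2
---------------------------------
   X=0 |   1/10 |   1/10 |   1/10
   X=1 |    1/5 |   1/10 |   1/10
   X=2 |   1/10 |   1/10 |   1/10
0.0060 dits

Mutual information: I(X;Y) = H(X) + H(Y) - H(X,Y)

Marginals:
P(X) = (3/10, 2/5, 3/10), H(X) = 0.4729 dits
P(Y) = (2/5, 3/10, 3/10), H(Y) = 0.4729 dits

Joint entropy: H(X,Y) = 0.9398 dits

I(X;Y) = 0.4729 + 0.4729 - 0.9398 = 0.0060 dits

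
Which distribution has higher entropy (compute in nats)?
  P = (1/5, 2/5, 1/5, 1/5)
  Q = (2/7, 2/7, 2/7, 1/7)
Q

Computing entropies in nats:
H(P) = 1.3322
H(Q) = 1.3518

Distribution Q has higher entropy.

Intuition: The distribution closer to uniform (more spread out) has higher entropy.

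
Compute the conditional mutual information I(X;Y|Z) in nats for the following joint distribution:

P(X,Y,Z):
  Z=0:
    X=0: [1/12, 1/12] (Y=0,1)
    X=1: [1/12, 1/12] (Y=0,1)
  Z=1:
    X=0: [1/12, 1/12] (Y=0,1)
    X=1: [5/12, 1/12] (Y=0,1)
0.0341 nats

Conditional mutual information: I(X;Y|Z) = H(X|Z) + H(Y|Z) - H(X,Y|Z)

H(Z) = 0.6365
H(X,Z) = 1.2425 → H(X|Z) = 0.6059
H(Y,Z) = 1.2425 → H(Y|Z) = 0.6059
H(X,Y,Z) = 1.8143 → H(X,Y|Z) = 1.1778

I(X;Y|Z) = 0.6059 + 0.6059 - 1.1778 = 0.0341 nats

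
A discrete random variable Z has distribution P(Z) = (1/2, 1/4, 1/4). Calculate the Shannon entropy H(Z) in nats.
1.0397 nats

Shannon entropy is H(X) = -Σ p(x) log p(x).

For P = (1/2, 1/4, 1/4):
H = -1/2 × log_e(1/2) -1/4 × log_e(1/4) -1/4 × log_e(1/4)
H = 1.0397 nats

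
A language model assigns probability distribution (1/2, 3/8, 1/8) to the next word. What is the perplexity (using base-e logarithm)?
2.6494

Perplexity is e^H (or exp(H) for natural log).

First, H = -Σ p log p = 0.9743 nats
Perplexity = e^0.9743 = 2.6494

Interpretation: The model's uncertainty is equivalent to choosing uniformly among 2.6 options.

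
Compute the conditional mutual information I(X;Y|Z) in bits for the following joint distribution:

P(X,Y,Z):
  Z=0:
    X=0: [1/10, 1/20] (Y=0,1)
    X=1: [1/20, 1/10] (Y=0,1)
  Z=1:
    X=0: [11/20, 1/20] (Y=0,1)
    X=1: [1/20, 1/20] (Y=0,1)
0.0904 bits

Conditional mutual information: I(X;Y|Z) = H(X|Z) + H(Y|Z) - H(X,Y|Z)

H(Z) = 0.8813
H(X,Z) = 1.5955 → H(X|Z) = 0.7142
H(Y,Z) = 1.5955 → H(Y|Z) = 0.7142
H(X,Y,Z) = 2.2192 → H(X,Y|Z) = 1.3379

I(X;Y|Z) = 0.7142 + 0.7142 - 1.3379 = 0.0904 bits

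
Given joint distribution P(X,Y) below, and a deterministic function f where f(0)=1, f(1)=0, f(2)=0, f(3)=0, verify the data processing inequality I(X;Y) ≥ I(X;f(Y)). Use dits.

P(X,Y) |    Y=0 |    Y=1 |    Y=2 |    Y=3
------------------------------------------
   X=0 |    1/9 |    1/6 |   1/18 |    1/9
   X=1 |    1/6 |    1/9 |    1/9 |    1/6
I(X;Y) = 0.0087, I(X;f(Y)) = 0.0007, inequality holds: 0.0087 ≥ 0.0007

Data Processing Inequality: For any Markov chain X → Y → Z, we have I(X;Y) ≥ I(X;Z).

Here Z = f(Y) is a deterministic function of Y, forming X → Y → Z.

Original I(X;Y) = 0.0087 dits

After applying f:
P(X,Z) where Z=f(Y):
- P(X,Z=0) = P(X,Y=1) + P(X,Y=2) + P(X,Y=3)
- P(X,Z=1) = P(X,Y=0)

I(X;Z) = I(X;f(Y)) = 0.0007 dits

Verification: 0.0087 ≥ 0.0007 ✓

Information cannot be created by processing; the function f can only lose information about X.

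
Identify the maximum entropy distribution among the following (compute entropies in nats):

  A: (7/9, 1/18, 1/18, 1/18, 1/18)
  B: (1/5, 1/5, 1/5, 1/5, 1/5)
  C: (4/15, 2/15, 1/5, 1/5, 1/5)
B

For a discrete distribution over n outcomes, entropy is maximized by the uniform distribution.

Computing entropies:
H(A) = 0.8378 nats
H(B) = 1.6094 nats
H(C) = 1.5868 nats

The uniform distribution (where all probabilities equal 1/5) achieves the maximum entropy of log_e(5) = 1.6094 nats.

Distribution B has the highest entropy.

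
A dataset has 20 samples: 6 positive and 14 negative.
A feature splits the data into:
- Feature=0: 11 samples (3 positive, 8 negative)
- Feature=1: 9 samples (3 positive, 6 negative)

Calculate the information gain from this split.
0.0031 bits

Information Gain = H(Y) - H(Y|Feature)

Before split:
P(positive) = 6/20 = 0.3000
H(Y) = 0.8813 bits

After split:
Feature=0: H = 0.8454 bits (weight = 11/20)
Feature=1: H = 0.9183 bits (weight = 9/20)
H(Y|Feature) = (11/20)×0.8454 + (9/20)×0.9183 = 0.8782 bits

Information Gain = 0.8813 - 0.8782 = 0.0031 bits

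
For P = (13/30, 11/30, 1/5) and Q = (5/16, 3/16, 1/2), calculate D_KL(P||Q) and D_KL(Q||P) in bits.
D_KL(P||Q) = 0.2948, D_KL(Q||P) = 0.3322

KL divergence is not symmetric: D_KL(P||Q) ≠ D_KL(Q||P) in general.

D_KL(P||Q) = 0.2948 bits
D_KL(Q||P) = 0.3322 bits

No, they are not equal!

This asymmetry is why KL divergence is not a true distance metric.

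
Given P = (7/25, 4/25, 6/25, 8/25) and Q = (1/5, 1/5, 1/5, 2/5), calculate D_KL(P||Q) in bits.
0.0445 bits

KL divergence: D_KL(P||Q) = Σ p(x) log(p(x)/q(x))

Computing term by term:
  x=0: 7/25 × log_2[(7/25)/(1/5)] = 7/25 × 0.4854 = 0.1359
  x=1: 4/25 × log_2[(4/25)/(1/5)] = 4/25 × -0.3219 = -0.0515
  x=2: 6/25 × log_2[(6/25)/(1/5)] = 6/25 × 0.2630 = 0.0631
  x=3: 8/25 × log_2[(8/25)/(2/5)] = 8/25 × -0.3219 = -0.1030

D_KL(P||Q) = 0.0445 bits

Note: KL divergence is always non-negative and equals 0 iff P = Q.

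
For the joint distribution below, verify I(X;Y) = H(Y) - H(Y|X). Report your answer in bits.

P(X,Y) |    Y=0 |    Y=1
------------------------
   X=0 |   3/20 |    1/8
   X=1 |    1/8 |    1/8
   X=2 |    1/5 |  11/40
I(X;Y) = 0.0084 bits

Mutual information has multiple equivalent forms:
- I(X;Y) = H(X) - H(X|Y)
- I(X;Y) = H(Y) - H(Y|X)
- I(X;Y) = H(X) + H(Y) - H(X,Y)

Computing all quantities:
H(X) = 1.5223, H(Y) = 0.9982, H(X,Y) = 2.5121
H(X|Y) = 1.5139, H(Y|X) = 0.9898

Verification:
H(X) - H(X|Y) = 1.5223 - 1.5139 = 0.0084
H(Y) - H(Y|X) = 0.9982 - 0.9898 = 0.0084
H(X) + H(Y) - H(X,Y) = 1.5223 + 0.9982 - 2.5121 = 0.0084

All forms give I(X;Y) = 0.0084 bits. ✓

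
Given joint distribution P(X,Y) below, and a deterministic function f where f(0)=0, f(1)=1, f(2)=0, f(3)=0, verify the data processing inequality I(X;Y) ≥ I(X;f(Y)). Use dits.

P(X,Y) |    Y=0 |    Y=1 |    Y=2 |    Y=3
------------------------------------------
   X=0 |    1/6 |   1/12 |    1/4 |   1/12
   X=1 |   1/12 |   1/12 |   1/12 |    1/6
I(X;Y) = 0.0252, I(X;f(Y)) = 0.0012, inequality holds: 0.0252 ≥ 0.0012

Data Processing Inequality: For any Markov chain X → Y → Z, we have I(X;Y) ≥ I(X;Z).

Here Z = f(Y) is a deterministic function of Y, forming X → Y → Z.

Original I(X;Y) = 0.0252 dits

After applying f:
P(X,Z) where Z=f(Y):
- P(X,Z=0) = P(X,Y=0) + P(X,Y=2) + P(X,Y=3)
- P(X,Z=1) = P(X,Y=1)

I(X;Z) = I(X;f(Y)) = 0.0012 dits

Verification: 0.0252 ≥ 0.0012 ✓

Information cannot be created by processing; the function f can only lose information about X.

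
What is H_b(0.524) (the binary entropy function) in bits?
0.9983 bits

The binary entropy function is:
H(p) = -p log(p) - (1-p) log(1-p)

H(0.524) = -0.524 × log_2(0.524) - 0.476 × log_2(0.476)
H(0.524) = 0.9983 bits

Note: Binary entropy is maximized at p=0.5 (H=1 bit) and minimized at p=0 or p=1 (H=0).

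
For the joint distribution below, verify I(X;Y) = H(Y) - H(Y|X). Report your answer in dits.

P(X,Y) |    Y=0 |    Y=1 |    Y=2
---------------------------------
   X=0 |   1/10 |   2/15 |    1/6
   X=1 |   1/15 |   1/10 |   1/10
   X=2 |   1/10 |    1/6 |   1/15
I(X;Y) = 0.0097 dits

Mutual information has multiple equivalent forms:
- I(X;Y) = H(X) - H(X|Y)
- I(X;Y) = H(Y) - H(Y|X)
- I(X;Y) = H(X) + H(Y) - H(X,Y)

Computing all quantities:
H(X) = 0.4713, H(Y) = 0.4713, H(X,Y) = 0.9329
H(X|Y) = 0.4616, H(Y|X) = 0.4616

Verification:
H(X) - H(X|Y) = 0.4713 - 0.4616 = 0.0097
H(Y) - H(Y|X) = 0.4713 - 0.4616 = 0.0097
H(X) + H(Y) - H(X,Y) = 0.4713 + 0.4713 - 0.9329 = 0.0097

All forms give I(X;Y) = 0.0097 dits. ✓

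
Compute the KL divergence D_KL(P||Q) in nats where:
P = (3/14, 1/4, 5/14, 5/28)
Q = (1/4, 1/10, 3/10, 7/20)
0.1381 nats

KL divergence: D_KL(P||Q) = Σ p(x) log(p(x)/q(x))

Computing term by term:
  x=0: 3/14 × log_e[(3/14)/(1/4)] = 3/14 × -0.1542 = -0.0330
  x=1: 1/4 × log_e[(1/4)/(1/10)] = 1/4 × 0.9163 = 0.2291
  x=2: 5/14 × log_e[(5/14)/(3/10)] = 5/14 × 0.1744 = 0.0623
  x=3: 5/28 × log_e[(5/28)/(7/20)] = 5/28 × -0.6729 = -0.1202

D_KL(P||Q) = 0.1381 nats

Note: KL divergence is always non-negative and equals 0 iff P = Q.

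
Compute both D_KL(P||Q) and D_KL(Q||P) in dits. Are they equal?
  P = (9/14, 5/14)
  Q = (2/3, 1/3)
D_KL(P||Q) = 0.0005, D_KL(Q||P) = 0.0005

KL divergence is not symmetric: D_KL(P||Q) ≠ D_KL(Q||P) in general.

D_KL(P||Q) = 0.0005 dits
D_KL(Q||P) = 0.0005 dits

In this case they happen to be equal (to 4 decimal places).

This asymmetry is why KL divergence is not a true distance metric.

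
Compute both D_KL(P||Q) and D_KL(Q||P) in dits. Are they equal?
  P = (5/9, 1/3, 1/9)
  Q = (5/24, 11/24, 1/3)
D_KL(P||Q) = 0.1375, D_KL(Q||P) = 0.1337

KL divergence is not symmetric: D_KL(P||Q) ≠ D_KL(Q||P) in general.

D_KL(P||Q) = 0.1375 dits
D_KL(Q||P) = 0.1337 dits

No, they are not equal!

This asymmetry is why KL divergence is not a true distance metric.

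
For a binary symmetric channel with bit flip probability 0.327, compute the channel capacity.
0.0882 bits

For a binary symmetric channel (BSC) with error probability p:
Capacity C = 1 - H(p) bits per symbol

where H(p) = -p log₂(p) - (1-p) log₂(1-p) is the binary entropy function.

H(0.327) = 0.9118 bits
C = 1 - 0.9118 = 0.0882 bits per symbol

This means we can reliably transmit up to 0.0882 bits of information per channel use.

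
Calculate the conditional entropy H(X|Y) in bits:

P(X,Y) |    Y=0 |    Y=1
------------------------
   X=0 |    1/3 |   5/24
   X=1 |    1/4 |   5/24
0.9914 bits

Using the chain rule: H(X|Y) = H(X,Y) - H(Y)

First, compute H(X,Y) = 1.9713 bits

Marginal P(Y) = (7/12, 5/12)
H(Y) = 0.9799 bits

H(X|Y) = H(X,Y) - H(Y) = 1.9713 - 0.9799 = 0.9914 bits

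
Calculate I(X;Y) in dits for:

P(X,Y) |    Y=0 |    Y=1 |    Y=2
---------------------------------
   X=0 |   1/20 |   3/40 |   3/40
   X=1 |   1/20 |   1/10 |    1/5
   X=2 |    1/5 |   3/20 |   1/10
0.0286 dits

Mutual information: I(X;Y) = H(X) + H(Y) - H(X,Y)

Marginals:
P(X) = (1/5, 7/20, 9/20), H(X) = 0.4554 dits
P(Y) = (3/10, 13/40, 3/8), H(Y) = 0.4752 dits

Joint entropy: H(X,Y) = 0.9020 dits

I(X;Y) = 0.4554 + 0.4752 - 0.9020 = 0.0286 dits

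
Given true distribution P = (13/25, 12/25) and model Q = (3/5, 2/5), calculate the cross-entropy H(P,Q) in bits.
1.0177 bits

Cross-entropy: H(P,Q) = -Σ p(x) log q(x)

Alternatively: H(P,Q) = H(P) + D_KL(P||Q)
H(P) = 0.9988 bits
D_KL(P||Q) = 0.0189 bits

H(P,Q) = 0.9988 + 0.0189 = 1.0177 bits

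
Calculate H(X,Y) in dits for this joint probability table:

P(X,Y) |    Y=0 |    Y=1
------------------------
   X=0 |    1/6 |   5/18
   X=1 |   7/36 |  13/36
0.5823 dits

Joint entropy is H(X,Y) = -Σ_{x,y} p(x,y) log p(x,y).

Summing over all non-zero entries:
H(X,Y) = -[1/6·log_10(1/6) + 5/18·log_10(5/18) + 7/36·log_10(7/36) + 13/36·log_10(13/36)]
H(X,Y) = 0.5823 dits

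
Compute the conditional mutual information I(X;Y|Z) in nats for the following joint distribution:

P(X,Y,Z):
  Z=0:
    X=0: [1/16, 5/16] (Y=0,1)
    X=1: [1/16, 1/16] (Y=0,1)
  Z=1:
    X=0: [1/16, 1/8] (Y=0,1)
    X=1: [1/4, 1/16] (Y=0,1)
0.0806 nats

Conditional mutual information: I(X;Y|Z) = H(X|Z) + H(Y|Z) - H(X,Y|Z)

H(Z) = 0.6931
H(X,Z) = 1.3051 → H(X|Z) = 0.6119
H(Y,Z) = 1.3051 → H(Y|Z) = 0.6119
H(X,Y,Z) = 1.8364 → H(X,Y|Z) = 1.1433

I(X;Y|Z) = 0.6119 + 0.6119 - 1.1433 = 0.0806 nats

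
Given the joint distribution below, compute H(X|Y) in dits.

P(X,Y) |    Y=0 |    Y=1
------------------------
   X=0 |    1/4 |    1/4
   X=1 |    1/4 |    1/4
0.3010 dits

Using the chain rule: H(X|Y) = H(X,Y) - H(Y)

First, compute H(X,Y) = 0.6021 dits

Marginal P(Y) = (1/2, 1/2)
H(Y) = 0.3010 dits

H(X|Y) = H(X,Y) - H(Y) = 0.6021 - 0.3010 = 0.3010 dits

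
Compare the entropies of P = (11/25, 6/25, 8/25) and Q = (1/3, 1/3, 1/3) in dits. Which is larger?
Q

Computing entropies in dits:
H(P) = 0.4640
H(Q) = 0.4771

Distribution Q has higher entropy.

Intuition: The distribution closer to uniform (more spread out) has higher entropy.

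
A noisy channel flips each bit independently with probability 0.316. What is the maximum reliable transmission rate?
0.1000 bits

For a binary symmetric channel (BSC) with error probability p:
Capacity C = 1 - H(p) bits per symbol

where H(p) = -p log₂(p) - (1-p) log₂(1-p) is the binary entropy function.

H(0.316) = 0.9000 bits
C = 1 - 0.9000 = 0.1000 bits per symbol

This means we can reliably transmit up to 0.1000 bits of information per channel use.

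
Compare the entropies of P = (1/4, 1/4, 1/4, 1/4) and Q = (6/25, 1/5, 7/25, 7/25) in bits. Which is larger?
P

Computing entropies in bits:
H(P) = 2.0000
H(Q) = 1.9870

Distribution P has higher entropy.

Intuition: The distribution closer to uniform (more spread out) has higher entropy.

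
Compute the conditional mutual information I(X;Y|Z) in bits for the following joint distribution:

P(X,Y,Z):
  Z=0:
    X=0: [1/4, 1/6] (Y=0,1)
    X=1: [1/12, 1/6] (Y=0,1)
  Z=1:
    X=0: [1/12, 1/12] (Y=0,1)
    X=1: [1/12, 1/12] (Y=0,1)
0.0325 bits

Conditional mutual information: I(X;Y|Z) = H(X|Z) + H(Y|Z) - H(X,Y|Z)

H(Z) = 0.9183
H(X,Z) = 1.8879 → H(X|Z) = 0.9696
H(Y,Z) = 1.9183 → H(Y|Z) = 1.0000
H(X,Y,Z) = 2.8554 → H(X,Y|Z) = 1.9371

I(X;Y|Z) = 0.9696 + 1.0000 - 1.9371 = 0.0325 bits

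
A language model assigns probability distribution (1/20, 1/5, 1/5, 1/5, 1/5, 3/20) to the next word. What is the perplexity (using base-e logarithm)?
5.5952

Perplexity is e^H (or exp(H) for natural log).

First, H = -Σ p log p = 1.7219 nats
Perplexity = e^1.7219 = 5.5952

Interpretation: The model's uncertainty is equivalent to choosing uniformly among 5.6 options.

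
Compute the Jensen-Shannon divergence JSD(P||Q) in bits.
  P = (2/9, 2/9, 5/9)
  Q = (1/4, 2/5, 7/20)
0.0361 bits

Jensen-Shannon divergence is:
JSD(P||Q) = 0.5 × D_KL(P||M) + 0.5 × D_KL(Q||M)
where M = 0.5 × (P + Q) is the mixture distribution.

M = 0.5 × (2/9, 2/9, 5/9) + 0.5 × (1/4, 2/5, 7/20) = (0.236111, 0.311111, 0.452778)

D_KL(P||M) = 0.0367 bits
D_KL(Q||M) = 0.0356 bits

JSD(P||Q) = 0.5 × 0.0367 + 0.5 × 0.0356 = 0.0361 bits

Unlike KL divergence, JSD is symmetric and bounded: 0 ≤ JSD ≤ log(2).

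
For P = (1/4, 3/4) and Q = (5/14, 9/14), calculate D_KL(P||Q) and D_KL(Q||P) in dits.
D_KL(P||Q) = 0.0115, D_KL(Q||P) = 0.0123

KL divergence is not symmetric: D_KL(P||Q) ≠ D_KL(Q||P) in general.

D_KL(P||Q) = 0.0115 dits
D_KL(Q||P) = 0.0123 dits

No, they are not equal!

This asymmetry is why KL divergence is not a true distance metric.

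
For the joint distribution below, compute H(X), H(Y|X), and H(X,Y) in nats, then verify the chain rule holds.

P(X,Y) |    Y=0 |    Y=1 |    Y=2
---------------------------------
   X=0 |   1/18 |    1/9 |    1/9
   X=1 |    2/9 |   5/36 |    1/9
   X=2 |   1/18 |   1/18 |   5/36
H(X,Y) = 2.0967, H(X) = 1.0567, H(Y|X) = 1.0400 (all in nats)

Chain rule: H(X,Y) = H(X) + H(Y|X)

Left side — joint entropy directly:
H(X,Y) = -Σ p(x,y) log p(x,y) = 2.0967 nats

Right side — compute H(Y|X) from the conditional distributions:
P(X) = (5/18, 17/36, 1/4), so H(X) = 1.0567 nats
H(Y|X) = Σ_x P(X=x) · H(Y|X=x):
  P(Y|X=0) = (1/5, 2/5, 2/5), H(Y|X=0) = 1.0549, weight P(X=0) = 5/18
  P(Y|X=1) = (8/17, 5/17, 4/17), H(Y|X=1) = 1.0551, weight P(X=1) = 17/36
  P(Y|X=2) = (2/9, 2/9, 5/9), H(Y|X=2) = 0.9950, weight P(X=2) = 1/4
H(Y|X) = 1.0400 nats

H(X) + H(Y|X) = 1.0567 + 1.0400 = 2.0967 nats

Both sides equal 2.0967 nats. ✓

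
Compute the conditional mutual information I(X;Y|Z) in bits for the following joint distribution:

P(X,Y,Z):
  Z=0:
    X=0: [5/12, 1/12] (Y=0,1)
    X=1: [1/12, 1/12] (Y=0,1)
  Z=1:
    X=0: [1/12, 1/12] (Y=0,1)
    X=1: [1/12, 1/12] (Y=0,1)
0.0492 bits

Conditional mutual information: I(X;Y|Z) = H(X|Z) + H(Y|Z) - H(X,Y|Z)

H(Z) = 0.9183
H(X,Z) = 1.7925 → H(X|Z) = 0.8742
H(Y,Z) = 1.7925 → H(Y|Z) = 0.8742
H(X,Y,Z) = 2.6175 → H(X,Y|Z) = 1.6992

I(X;Y|Z) = 0.8742 + 0.8742 - 1.6992 = 0.0492 bits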